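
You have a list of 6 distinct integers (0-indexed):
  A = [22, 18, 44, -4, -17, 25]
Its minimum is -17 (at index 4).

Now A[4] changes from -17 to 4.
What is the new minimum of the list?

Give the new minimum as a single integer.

Old min = -17 (at index 4)
Change: A[4] -17 -> 4
Changed element WAS the min. Need to check: is 4 still <= all others?
  Min of remaining elements: -4
  New min = min(4, -4) = -4

Answer: -4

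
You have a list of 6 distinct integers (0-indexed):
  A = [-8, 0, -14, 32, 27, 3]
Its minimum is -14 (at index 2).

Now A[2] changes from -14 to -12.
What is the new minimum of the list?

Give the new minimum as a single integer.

Old min = -14 (at index 2)
Change: A[2] -14 -> -12
Changed element WAS the min. Need to check: is -12 still <= all others?
  Min of remaining elements: -8
  New min = min(-12, -8) = -12

Answer: -12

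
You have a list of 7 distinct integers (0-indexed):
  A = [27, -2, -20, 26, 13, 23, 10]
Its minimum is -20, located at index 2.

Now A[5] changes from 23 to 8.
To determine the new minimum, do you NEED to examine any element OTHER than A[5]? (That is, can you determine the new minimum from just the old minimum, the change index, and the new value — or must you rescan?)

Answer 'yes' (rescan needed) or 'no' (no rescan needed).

Answer: no

Derivation:
Old min = -20 at index 2
Change at index 5: 23 -> 8
Index 5 was NOT the min. New min = min(-20, 8). No rescan of other elements needed.
Needs rescan: no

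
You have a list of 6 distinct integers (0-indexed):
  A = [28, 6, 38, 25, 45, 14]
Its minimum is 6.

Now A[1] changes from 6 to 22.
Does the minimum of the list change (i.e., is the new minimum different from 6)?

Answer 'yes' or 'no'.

Old min = 6
Change: A[1] 6 -> 22
Changed element was the min; new min must be rechecked.
New min = 14; changed? yes

Answer: yes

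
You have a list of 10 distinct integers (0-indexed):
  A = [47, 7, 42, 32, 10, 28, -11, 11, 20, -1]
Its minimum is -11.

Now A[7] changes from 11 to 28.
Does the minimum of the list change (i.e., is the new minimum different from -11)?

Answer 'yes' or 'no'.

Old min = -11
Change: A[7] 11 -> 28
Changed element was NOT the min; min changes only if 28 < -11.
New min = -11; changed? no

Answer: no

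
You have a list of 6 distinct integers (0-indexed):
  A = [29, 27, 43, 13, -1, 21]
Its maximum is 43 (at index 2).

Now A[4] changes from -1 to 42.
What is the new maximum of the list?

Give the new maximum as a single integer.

Old max = 43 (at index 2)
Change: A[4] -1 -> 42
Changed element was NOT the old max.
  New max = max(old_max, new_val) = max(43, 42) = 43

Answer: 43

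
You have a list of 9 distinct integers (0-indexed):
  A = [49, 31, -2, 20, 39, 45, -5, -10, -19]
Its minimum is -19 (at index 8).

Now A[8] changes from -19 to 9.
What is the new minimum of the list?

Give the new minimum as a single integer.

Old min = -19 (at index 8)
Change: A[8] -19 -> 9
Changed element WAS the min. Need to check: is 9 still <= all others?
  Min of remaining elements: -10
  New min = min(9, -10) = -10

Answer: -10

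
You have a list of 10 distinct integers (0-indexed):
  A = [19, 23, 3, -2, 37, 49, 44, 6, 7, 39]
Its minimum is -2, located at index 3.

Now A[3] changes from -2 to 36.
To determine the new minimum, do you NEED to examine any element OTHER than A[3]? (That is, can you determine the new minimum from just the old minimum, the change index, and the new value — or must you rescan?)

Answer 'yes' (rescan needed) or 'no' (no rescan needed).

Answer: yes

Derivation:
Old min = -2 at index 3
Change at index 3: -2 -> 36
Index 3 WAS the min and new value 36 > old min -2. Must rescan other elements to find the new min.
Needs rescan: yes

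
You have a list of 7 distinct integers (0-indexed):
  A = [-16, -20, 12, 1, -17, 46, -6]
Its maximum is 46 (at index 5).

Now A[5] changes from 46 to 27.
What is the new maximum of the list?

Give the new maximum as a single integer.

Answer: 27

Derivation:
Old max = 46 (at index 5)
Change: A[5] 46 -> 27
Changed element WAS the max -> may need rescan.
  Max of remaining elements: 12
  New max = max(27, 12) = 27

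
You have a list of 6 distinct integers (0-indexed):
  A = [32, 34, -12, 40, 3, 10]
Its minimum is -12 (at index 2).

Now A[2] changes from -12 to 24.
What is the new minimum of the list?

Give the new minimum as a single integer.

Old min = -12 (at index 2)
Change: A[2] -12 -> 24
Changed element WAS the min. Need to check: is 24 still <= all others?
  Min of remaining elements: 3
  New min = min(24, 3) = 3

Answer: 3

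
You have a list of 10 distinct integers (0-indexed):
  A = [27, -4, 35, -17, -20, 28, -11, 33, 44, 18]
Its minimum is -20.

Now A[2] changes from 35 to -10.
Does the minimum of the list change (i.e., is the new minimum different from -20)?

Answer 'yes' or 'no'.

Old min = -20
Change: A[2] 35 -> -10
Changed element was NOT the min; min changes only if -10 < -20.
New min = -20; changed? no

Answer: no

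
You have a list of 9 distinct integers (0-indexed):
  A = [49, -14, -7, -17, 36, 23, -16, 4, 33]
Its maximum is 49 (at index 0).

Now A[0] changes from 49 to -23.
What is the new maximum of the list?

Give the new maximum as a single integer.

Old max = 49 (at index 0)
Change: A[0] 49 -> -23
Changed element WAS the max -> may need rescan.
  Max of remaining elements: 36
  New max = max(-23, 36) = 36

Answer: 36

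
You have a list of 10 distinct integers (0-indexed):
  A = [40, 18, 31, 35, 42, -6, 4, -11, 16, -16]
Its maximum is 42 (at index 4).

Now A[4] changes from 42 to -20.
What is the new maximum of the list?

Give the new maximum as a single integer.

Old max = 42 (at index 4)
Change: A[4] 42 -> -20
Changed element WAS the max -> may need rescan.
  Max of remaining elements: 40
  New max = max(-20, 40) = 40

Answer: 40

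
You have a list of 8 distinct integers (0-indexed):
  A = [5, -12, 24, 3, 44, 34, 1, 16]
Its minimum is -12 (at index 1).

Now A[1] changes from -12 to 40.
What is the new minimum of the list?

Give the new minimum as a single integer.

Old min = -12 (at index 1)
Change: A[1] -12 -> 40
Changed element WAS the min. Need to check: is 40 still <= all others?
  Min of remaining elements: 1
  New min = min(40, 1) = 1

Answer: 1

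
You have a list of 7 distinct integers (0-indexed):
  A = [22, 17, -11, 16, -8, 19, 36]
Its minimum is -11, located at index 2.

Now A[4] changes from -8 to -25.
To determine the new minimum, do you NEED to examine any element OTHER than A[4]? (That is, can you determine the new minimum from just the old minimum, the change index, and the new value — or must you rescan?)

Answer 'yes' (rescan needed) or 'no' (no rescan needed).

Answer: no

Derivation:
Old min = -11 at index 2
Change at index 4: -8 -> -25
Index 4 was NOT the min. New min = min(-11, -25). No rescan of other elements needed.
Needs rescan: no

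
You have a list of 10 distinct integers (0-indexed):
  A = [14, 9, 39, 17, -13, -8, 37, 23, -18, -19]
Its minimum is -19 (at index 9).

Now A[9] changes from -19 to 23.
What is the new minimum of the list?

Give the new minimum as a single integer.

Answer: -18

Derivation:
Old min = -19 (at index 9)
Change: A[9] -19 -> 23
Changed element WAS the min. Need to check: is 23 still <= all others?
  Min of remaining elements: -18
  New min = min(23, -18) = -18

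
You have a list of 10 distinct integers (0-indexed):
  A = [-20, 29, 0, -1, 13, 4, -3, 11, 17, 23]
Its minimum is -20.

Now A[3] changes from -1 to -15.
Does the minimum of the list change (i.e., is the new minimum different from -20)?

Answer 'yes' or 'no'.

Answer: no

Derivation:
Old min = -20
Change: A[3] -1 -> -15
Changed element was NOT the min; min changes only if -15 < -20.
New min = -20; changed? no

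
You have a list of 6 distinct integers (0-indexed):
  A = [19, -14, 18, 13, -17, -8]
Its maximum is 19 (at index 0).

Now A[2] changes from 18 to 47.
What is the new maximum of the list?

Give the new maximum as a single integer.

Answer: 47

Derivation:
Old max = 19 (at index 0)
Change: A[2] 18 -> 47
Changed element was NOT the old max.
  New max = max(old_max, new_val) = max(19, 47) = 47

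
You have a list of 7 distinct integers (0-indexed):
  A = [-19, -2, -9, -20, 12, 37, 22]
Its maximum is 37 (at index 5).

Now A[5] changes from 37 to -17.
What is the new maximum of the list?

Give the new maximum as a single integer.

Old max = 37 (at index 5)
Change: A[5] 37 -> -17
Changed element WAS the max -> may need rescan.
  Max of remaining elements: 22
  New max = max(-17, 22) = 22

Answer: 22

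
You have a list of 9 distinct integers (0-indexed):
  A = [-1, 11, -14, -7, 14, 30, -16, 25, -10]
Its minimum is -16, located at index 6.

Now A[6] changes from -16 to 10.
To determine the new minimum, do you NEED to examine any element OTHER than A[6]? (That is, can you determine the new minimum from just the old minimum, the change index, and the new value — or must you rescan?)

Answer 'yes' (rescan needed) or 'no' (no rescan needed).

Old min = -16 at index 6
Change at index 6: -16 -> 10
Index 6 WAS the min and new value 10 > old min -16. Must rescan other elements to find the new min.
Needs rescan: yes

Answer: yes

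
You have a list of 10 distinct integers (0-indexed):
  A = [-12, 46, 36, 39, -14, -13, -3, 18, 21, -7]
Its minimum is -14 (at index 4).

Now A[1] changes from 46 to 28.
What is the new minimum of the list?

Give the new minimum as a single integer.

Old min = -14 (at index 4)
Change: A[1] 46 -> 28
Changed element was NOT the old min.
  New min = min(old_min, new_val) = min(-14, 28) = -14

Answer: -14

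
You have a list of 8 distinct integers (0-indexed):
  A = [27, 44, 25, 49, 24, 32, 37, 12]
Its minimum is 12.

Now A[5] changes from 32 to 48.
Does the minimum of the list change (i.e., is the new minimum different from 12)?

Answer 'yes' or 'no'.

Answer: no

Derivation:
Old min = 12
Change: A[5] 32 -> 48
Changed element was NOT the min; min changes only if 48 < 12.
New min = 12; changed? no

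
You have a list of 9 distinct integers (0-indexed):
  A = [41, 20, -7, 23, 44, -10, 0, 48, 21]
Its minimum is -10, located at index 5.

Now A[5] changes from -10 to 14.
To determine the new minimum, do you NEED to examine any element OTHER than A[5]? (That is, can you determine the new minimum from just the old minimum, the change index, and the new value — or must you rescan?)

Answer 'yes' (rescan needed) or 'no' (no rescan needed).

Answer: yes

Derivation:
Old min = -10 at index 5
Change at index 5: -10 -> 14
Index 5 WAS the min and new value 14 > old min -10. Must rescan other elements to find the new min.
Needs rescan: yes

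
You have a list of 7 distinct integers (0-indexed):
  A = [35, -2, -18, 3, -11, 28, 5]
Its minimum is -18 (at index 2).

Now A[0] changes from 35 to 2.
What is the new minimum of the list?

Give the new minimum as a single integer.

Answer: -18

Derivation:
Old min = -18 (at index 2)
Change: A[0] 35 -> 2
Changed element was NOT the old min.
  New min = min(old_min, new_val) = min(-18, 2) = -18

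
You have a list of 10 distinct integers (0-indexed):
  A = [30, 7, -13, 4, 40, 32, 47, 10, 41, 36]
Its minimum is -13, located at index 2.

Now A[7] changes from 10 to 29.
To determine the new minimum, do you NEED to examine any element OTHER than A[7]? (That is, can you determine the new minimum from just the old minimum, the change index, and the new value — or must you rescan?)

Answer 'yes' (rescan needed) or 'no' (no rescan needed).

Answer: no

Derivation:
Old min = -13 at index 2
Change at index 7: 10 -> 29
Index 7 was NOT the min. New min = min(-13, 29). No rescan of other elements needed.
Needs rescan: no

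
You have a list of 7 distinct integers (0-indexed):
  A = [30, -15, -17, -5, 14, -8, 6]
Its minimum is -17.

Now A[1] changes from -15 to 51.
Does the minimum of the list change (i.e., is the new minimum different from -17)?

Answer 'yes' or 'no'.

Answer: no

Derivation:
Old min = -17
Change: A[1] -15 -> 51
Changed element was NOT the min; min changes only if 51 < -17.
New min = -17; changed? no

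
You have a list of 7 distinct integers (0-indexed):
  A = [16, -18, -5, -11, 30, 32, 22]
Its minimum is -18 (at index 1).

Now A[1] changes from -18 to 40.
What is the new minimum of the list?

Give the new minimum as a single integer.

Answer: -11

Derivation:
Old min = -18 (at index 1)
Change: A[1] -18 -> 40
Changed element WAS the min. Need to check: is 40 still <= all others?
  Min of remaining elements: -11
  New min = min(40, -11) = -11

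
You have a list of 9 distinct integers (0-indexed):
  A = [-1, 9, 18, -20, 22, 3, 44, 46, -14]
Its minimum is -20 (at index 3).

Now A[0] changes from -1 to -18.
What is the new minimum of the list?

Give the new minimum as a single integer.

Answer: -20

Derivation:
Old min = -20 (at index 3)
Change: A[0] -1 -> -18
Changed element was NOT the old min.
  New min = min(old_min, new_val) = min(-20, -18) = -20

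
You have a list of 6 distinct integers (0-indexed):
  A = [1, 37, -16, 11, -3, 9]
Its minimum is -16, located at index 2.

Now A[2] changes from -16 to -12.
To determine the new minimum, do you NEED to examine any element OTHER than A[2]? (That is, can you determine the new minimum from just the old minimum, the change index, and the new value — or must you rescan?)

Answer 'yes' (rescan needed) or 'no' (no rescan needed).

Old min = -16 at index 2
Change at index 2: -16 -> -12
Index 2 WAS the min and new value -12 > old min -16. Must rescan other elements to find the new min.
Needs rescan: yes

Answer: yes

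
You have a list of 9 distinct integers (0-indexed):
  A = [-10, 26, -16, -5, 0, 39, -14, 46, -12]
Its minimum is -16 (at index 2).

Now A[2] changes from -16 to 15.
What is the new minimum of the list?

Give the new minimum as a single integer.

Answer: -14

Derivation:
Old min = -16 (at index 2)
Change: A[2] -16 -> 15
Changed element WAS the min. Need to check: is 15 still <= all others?
  Min of remaining elements: -14
  New min = min(15, -14) = -14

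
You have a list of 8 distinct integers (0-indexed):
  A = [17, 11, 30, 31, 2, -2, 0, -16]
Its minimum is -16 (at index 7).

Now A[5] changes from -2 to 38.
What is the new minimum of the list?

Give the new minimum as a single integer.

Answer: -16

Derivation:
Old min = -16 (at index 7)
Change: A[5] -2 -> 38
Changed element was NOT the old min.
  New min = min(old_min, new_val) = min(-16, 38) = -16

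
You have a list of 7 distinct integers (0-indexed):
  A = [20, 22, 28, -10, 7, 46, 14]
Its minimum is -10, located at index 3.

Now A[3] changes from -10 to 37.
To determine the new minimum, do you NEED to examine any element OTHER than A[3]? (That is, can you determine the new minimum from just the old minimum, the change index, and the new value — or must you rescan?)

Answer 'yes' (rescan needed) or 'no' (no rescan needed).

Old min = -10 at index 3
Change at index 3: -10 -> 37
Index 3 WAS the min and new value 37 > old min -10. Must rescan other elements to find the new min.
Needs rescan: yes

Answer: yes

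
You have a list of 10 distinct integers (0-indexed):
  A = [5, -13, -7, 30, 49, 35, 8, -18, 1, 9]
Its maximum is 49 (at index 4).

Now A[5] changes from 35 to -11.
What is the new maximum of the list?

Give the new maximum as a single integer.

Old max = 49 (at index 4)
Change: A[5] 35 -> -11
Changed element was NOT the old max.
  New max = max(old_max, new_val) = max(49, -11) = 49

Answer: 49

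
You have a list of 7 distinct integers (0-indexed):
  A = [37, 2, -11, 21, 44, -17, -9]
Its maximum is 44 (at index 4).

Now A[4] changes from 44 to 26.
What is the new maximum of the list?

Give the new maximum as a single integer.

Old max = 44 (at index 4)
Change: A[4] 44 -> 26
Changed element WAS the max -> may need rescan.
  Max of remaining elements: 37
  New max = max(26, 37) = 37

Answer: 37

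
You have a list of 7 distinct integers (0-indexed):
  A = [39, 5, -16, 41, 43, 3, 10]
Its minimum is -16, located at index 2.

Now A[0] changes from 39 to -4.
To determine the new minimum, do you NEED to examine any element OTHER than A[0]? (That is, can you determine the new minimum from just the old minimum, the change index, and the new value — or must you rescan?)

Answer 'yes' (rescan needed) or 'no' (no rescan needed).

Answer: no

Derivation:
Old min = -16 at index 2
Change at index 0: 39 -> -4
Index 0 was NOT the min. New min = min(-16, -4). No rescan of other elements needed.
Needs rescan: no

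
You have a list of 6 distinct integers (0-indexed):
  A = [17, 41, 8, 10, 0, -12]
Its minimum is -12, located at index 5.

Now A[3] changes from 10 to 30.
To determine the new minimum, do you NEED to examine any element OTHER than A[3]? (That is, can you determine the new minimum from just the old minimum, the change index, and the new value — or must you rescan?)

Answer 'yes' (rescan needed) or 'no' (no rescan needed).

Old min = -12 at index 5
Change at index 3: 10 -> 30
Index 3 was NOT the min. New min = min(-12, 30). No rescan of other elements needed.
Needs rescan: no

Answer: no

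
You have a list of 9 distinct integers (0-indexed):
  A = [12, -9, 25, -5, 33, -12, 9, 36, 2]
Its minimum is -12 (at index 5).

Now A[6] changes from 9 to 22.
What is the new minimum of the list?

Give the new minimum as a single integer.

Old min = -12 (at index 5)
Change: A[6] 9 -> 22
Changed element was NOT the old min.
  New min = min(old_min, new_val) = min(-12, 22) = -12

Answer: -12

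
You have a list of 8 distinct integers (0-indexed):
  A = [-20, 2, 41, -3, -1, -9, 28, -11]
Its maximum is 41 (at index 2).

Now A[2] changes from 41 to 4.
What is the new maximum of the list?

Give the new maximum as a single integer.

Answer: 28

Derivation:
Old max = 41 (at index 2)
Change: A[2] 41 -> 4
Changed element WAS the max -> may need rescan.
  Max of remaining elements: 28
  New max = max(4, 28) = 28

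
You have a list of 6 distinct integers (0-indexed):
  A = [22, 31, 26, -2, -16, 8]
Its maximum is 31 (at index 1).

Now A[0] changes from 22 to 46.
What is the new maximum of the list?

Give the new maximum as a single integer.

Answer: 46

Derivation:
Old max = 31 (at index 1)
Change: A[0] 22 -> 46
Changed element was NOT the old max.
  New max = max(old_max, new_val) = max(31, 46) = 46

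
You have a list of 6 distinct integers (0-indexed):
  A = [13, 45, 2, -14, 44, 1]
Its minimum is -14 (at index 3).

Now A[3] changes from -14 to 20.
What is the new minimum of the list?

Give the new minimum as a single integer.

Old min = -14 (at index 3)
Change: A[3] -14 -> 20
Changed element WAS the min. Need to check: is 20 still <= all others?
  Min of remaining elements: 1
  New min = min(20, 1) = 1

Answer: 1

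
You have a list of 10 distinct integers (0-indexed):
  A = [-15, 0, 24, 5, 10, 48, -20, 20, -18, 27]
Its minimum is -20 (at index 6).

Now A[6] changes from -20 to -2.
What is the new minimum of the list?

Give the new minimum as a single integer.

Answer: -18

Derivation:
Old min = -20 (at index 6)
Change: A[6] -20 -> -2
Changed element WAS the min. Need to check: is -2 still <= all others?
  Min of remaining elements: -18
  New min = min(-2, -18) = -18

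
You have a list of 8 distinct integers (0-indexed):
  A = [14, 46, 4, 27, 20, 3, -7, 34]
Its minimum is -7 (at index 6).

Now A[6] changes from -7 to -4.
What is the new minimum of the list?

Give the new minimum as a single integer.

Old min = -7 (at index 6)
Change: A[6] -7 -> -4
Changed element WAS the min. Need to check: is -4 still <= all others?
  Min of remaining elements: 3
  New min = min(-4, 3) = -4

Answer: -4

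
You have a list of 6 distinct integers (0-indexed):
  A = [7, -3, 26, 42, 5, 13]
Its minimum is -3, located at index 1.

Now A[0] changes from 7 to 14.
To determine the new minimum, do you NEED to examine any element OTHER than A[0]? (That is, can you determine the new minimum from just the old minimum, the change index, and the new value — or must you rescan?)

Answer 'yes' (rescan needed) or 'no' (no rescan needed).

Answer: no

Derivation:
Old min = -3 at index 1
Change at index 0: 7 -> 14
Index 0 was NOT the min. New min = min(-3, 14). No rescan of other elements needed.
Needs rescan: no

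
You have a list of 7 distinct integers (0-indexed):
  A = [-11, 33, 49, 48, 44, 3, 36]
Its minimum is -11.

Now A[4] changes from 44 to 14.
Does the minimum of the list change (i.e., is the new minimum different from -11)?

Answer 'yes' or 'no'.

Answer: no

Derivation:
Old min = -11
Change: A[4] 44 -> 14
Changed element was NOT the min; min changes only if 14 < -11.
New min = -11; changed? no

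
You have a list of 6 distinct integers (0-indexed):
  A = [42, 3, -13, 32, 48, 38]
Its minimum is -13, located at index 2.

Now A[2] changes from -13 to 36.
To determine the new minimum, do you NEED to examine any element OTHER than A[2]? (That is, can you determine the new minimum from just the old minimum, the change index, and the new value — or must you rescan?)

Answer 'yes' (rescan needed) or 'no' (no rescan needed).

Answer: yes

Derivation:
Old min = -13 at index 2
Change at index 2: -13 -> 36
Index 2 WAS the min and new value 36 > old min -13. Must rescan other elements to find the new min.
Needs rescan: yes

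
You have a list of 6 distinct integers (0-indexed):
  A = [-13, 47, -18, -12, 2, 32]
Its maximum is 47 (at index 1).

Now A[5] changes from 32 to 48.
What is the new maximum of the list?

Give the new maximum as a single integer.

Old max = 47 (at index 1)
Change: A[5] 32 -> 48
Changed element was NOT the old max.
  New max = max(old_max, new_val) = max(47, 48) = 48

Answer: 48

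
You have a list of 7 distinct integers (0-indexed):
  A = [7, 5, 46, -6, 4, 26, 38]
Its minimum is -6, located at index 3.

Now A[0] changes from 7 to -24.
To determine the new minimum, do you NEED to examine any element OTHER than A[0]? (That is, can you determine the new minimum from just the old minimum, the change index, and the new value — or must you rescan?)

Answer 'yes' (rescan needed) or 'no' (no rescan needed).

Answer: no

Derivation:
Old min = -6 at index 3
Change at index 0: 7 -> -24
Index 0 was NOT the min. New min = min(-6, -24). No rescan of other elements needed.
Needs rescan: no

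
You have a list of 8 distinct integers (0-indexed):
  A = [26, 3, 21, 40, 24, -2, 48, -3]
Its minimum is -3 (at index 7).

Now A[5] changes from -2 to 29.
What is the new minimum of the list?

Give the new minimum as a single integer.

Answer: -3

Derivation:
Old min = -3 (at index 7)
Change: A[5] -2 -> 29
Changed element was NOT the old min.
  New min = min(old_min, new_val) = min(-3, 29) = -3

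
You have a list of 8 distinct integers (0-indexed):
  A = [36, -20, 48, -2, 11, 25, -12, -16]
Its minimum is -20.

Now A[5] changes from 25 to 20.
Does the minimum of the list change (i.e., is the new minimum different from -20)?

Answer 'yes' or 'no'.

Old min = -20
Change: A[5] 25 -> 20
Changed element was NOT the min; min changes only if 20 < -20.
New min = -20; changed? no

Answer: no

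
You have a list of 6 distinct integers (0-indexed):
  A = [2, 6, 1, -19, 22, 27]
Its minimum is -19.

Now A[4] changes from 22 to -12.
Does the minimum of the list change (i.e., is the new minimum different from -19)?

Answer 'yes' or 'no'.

Old min = -19
Change: A[4] 22 -> -12
Changed element was NOT the min; min changes only if -12 < -19.
New min = -19; changed? no

Answer: no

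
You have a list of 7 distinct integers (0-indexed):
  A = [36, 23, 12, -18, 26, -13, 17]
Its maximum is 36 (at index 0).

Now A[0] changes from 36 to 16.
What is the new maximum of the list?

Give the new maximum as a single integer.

Old max = 36 (at index 0)
Change: A[0] 36 -> 16
Changed element WAS the max -> may need rescan.
  Max of remaining elements: 26
  New max = max(16, 26) = 26

Answer: 26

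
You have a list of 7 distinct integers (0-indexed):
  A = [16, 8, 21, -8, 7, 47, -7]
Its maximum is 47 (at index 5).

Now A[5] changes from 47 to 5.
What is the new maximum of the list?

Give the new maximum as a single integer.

Old max = 47 (at index 5)
Change: A[5] 47 -> 5
Changed element WAS the max -> may need rescan.
  Max of remaining elements: 21
  New max = max(5, 21) = 21

Answer: 21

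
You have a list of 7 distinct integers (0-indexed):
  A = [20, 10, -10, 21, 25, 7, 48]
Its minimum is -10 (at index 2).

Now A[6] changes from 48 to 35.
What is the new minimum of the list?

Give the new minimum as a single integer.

Old min = -10 (at index 2)
Change: A[6] 48 -> 35
Changed element was NOT the old min.
  New min = min(old_min, new_val) = min(-10, 35) = -10

Answer: -10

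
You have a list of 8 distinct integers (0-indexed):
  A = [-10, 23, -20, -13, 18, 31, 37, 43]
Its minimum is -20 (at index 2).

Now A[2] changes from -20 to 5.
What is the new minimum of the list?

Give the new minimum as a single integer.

Answer: -13

Derivation:
Old min = -20 (at index 2)
Change: A[2] -20 -> 5
Changed element WAS the min. Need to check: is 5 still <= all others?
  Min of remaining elements: -13
  New min = min(5, -13) = -13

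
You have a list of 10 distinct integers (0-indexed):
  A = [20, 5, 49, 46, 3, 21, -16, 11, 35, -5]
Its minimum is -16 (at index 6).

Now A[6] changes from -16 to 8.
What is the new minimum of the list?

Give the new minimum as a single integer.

Answer: -5

Derivation:
Old min = -16 (at index 6)
Change: A[6] -16 -> 8
Changed element WAS the min. Need to check: is 8 still <= all others?
  Min of remaining elements: -5
  New min = min(8, -5) = -5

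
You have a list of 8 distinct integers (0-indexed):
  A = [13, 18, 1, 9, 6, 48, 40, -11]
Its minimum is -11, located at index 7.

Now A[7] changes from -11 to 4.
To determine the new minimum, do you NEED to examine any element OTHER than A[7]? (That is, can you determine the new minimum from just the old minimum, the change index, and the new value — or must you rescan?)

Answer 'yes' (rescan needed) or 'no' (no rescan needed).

Old min = -11 at index 7
Change at index 7: -11 -> 4
Index 7 WAS the min and new value 4 > old min -11. Must rescan other elements to find the new min.
Needs rescan: yes

Answer: yes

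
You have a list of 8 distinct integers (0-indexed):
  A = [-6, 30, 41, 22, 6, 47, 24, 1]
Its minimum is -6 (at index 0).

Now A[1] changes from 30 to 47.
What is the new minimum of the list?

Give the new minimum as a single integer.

Answer: -6

Derivation:
Old min = -6 (at index 0)
Change: A[1] 30 -> 47
Changed element was NOT the old min.
  New min = min(old_min, new_val) = min(-6, 47) = -6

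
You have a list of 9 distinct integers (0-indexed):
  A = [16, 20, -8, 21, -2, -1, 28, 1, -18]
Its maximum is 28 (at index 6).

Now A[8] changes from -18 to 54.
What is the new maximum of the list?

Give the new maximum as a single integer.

Old max = 28 (at index 6)
Change: A[8] -18 -> 54
Changed element was NOT the old max.
  New max = max(old_max, new_val) = max(28, 54) = 54

Answer: 54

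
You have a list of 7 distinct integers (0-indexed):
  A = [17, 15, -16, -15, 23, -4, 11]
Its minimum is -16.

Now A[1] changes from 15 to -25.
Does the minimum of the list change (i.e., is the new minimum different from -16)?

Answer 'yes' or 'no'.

Old min = -16
Change: A[1] 15 -> -25
Changed element was NOT the min; min changes only if -25 < -16.
New min = -25; changed? yes

Answer: yes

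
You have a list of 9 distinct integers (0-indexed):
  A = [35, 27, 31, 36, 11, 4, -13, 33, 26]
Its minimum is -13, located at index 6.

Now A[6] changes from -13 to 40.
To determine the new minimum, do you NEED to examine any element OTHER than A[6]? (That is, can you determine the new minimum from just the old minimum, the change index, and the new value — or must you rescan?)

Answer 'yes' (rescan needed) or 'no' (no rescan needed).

Old min = -13 at index 6
Change at index 6: -13 -> 40
Index 6 WAS the min and new value 40 > old min -13. Must rescan other elements to find the new min.
Needs rescan: yes

Answer: yes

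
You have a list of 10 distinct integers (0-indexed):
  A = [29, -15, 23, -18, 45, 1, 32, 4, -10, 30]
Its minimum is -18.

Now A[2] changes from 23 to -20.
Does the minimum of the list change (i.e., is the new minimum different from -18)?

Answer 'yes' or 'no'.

Old min = -18
Change: A[2] 23 -> -20
Changed element was NOT the min; min changes only if -20 < -18.
New min = -20; changed? yes

Answer: yes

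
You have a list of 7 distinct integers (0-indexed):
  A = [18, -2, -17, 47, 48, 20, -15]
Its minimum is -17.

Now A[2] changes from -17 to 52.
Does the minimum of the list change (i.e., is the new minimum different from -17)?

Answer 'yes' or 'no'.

Old min = -17
Change: A[2] -17 -> 52
Changed element was the min; new min must be rechecked.
New min = -15; changed? yes

Answer: yes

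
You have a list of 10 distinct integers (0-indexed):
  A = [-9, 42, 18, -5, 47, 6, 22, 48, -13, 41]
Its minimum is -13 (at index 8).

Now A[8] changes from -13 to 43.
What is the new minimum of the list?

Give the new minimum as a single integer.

Old min = -13 (at index 8)
Change: A[8] -13 -> 43
Changed element WAS the min. Need to check: is 43 still <= all others?
  Min of remaining elements: -9
  New min = min(43, -9) = -9

Answer: -9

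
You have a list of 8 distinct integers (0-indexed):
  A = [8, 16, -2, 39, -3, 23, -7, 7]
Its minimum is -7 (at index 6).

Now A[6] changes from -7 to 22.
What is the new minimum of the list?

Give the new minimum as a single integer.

Answer: -3

Derivation:
Old min = -7 (at index 6)
Change: A[6] -7 -> 22
Changed element WAS the min. Need to check: is 22 still <= all others?
  Min of remaining elements: -3
  New min = min(22, -3) = -3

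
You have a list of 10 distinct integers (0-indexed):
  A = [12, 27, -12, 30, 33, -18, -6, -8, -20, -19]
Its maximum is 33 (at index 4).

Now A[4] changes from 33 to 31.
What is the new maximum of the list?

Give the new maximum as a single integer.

Answer: 31

Derivation:
Old max = 33 (at index 4)
Change: A[4] 33 -> 31
Changed element WAS the max -> may need rescan.
  Max of remaining elements: 30
  New max = max(31, 30) = 31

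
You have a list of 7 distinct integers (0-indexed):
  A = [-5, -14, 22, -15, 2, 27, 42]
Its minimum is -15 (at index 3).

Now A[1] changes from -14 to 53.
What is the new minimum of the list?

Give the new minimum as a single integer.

Old min = -15 (at index 3)
Change: A[1] -14 -> 53
Changed element was NOT the old min.
  New min = min(old_min, new_val) = min(-15, 53) = -15

Answer: -15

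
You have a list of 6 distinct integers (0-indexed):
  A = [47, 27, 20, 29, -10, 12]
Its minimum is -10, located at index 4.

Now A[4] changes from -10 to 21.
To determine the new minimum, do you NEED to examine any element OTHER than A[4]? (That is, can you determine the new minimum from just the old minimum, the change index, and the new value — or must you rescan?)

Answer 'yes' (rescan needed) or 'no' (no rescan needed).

Answer: yes

Derivation:
Old min = -10 at index 4
Change at index 4: -10 -> 21
Index 4 WAS the min and new value 21 > old min -10. Must rescan other elements to find the new min.
Needs rescan: yes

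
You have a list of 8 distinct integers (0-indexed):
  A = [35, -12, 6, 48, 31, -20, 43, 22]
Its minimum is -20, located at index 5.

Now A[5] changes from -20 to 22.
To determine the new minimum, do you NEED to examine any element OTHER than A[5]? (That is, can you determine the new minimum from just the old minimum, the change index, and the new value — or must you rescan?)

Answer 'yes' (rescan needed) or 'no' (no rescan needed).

Answer: yes

Derivation:
Old min = -20 at index 5
Change at index 5: -20 -> 22
Index 5 WAS the min and new value 22 > old min -20. Must rescan other elements to find the new min.
Needs rescan: yes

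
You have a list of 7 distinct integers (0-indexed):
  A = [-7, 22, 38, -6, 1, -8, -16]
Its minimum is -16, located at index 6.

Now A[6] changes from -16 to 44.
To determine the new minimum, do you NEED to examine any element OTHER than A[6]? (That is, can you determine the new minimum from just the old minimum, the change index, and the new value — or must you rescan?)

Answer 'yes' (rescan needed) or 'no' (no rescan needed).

Answer: yes

Derivation:
Old min = -16 at index 6
Change at index 6: -16 -> 44
Index 6 WAS the min and new value 44 > old min -16. Must rescan other elements to find the new min.
Needs rescan: yes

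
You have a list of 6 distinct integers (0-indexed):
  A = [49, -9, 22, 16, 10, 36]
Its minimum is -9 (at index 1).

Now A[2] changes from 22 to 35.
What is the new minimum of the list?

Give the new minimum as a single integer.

Old min = -9 (at index 1)
Change: A[2] 22 -> 35
Changed element was NOT the old min.
  New min = min(old_min, new_val) = min(-9, 35) = -9

Answer: -9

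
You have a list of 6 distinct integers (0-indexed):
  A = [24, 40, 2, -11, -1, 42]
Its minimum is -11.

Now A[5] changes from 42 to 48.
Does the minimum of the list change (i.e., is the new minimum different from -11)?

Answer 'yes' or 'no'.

Old min = -11
Change: A[5] 42 -> 48
Changed element was NOT the min; min changes only if 48 < -11.
New min = -11; changed? no

Answer: no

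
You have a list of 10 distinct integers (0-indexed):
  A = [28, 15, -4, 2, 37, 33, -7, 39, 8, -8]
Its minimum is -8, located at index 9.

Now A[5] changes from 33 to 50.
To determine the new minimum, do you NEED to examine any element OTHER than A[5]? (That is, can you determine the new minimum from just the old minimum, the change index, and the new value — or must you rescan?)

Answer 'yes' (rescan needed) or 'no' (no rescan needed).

Answer: no

Derivation:
Old min = -8 at index 9
Change at index 5: 33 -> 50
Index 5 was NOT the min. New min = min(-8, 50). No rescan of other elements needed.
Needs rescan: no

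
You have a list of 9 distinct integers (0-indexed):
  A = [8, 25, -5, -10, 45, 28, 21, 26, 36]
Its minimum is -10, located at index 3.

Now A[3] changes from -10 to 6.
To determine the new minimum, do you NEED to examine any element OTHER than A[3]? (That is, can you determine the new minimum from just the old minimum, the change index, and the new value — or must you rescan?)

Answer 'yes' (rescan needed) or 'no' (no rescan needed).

Answer: yes

Derivation:
Old min = -10 at index 3
Change at index 3: -10 -> 6
Index 3 WAS the min and new value 6 > old min -10. Must rescan other elements to find the new min.
Needs rescan: yes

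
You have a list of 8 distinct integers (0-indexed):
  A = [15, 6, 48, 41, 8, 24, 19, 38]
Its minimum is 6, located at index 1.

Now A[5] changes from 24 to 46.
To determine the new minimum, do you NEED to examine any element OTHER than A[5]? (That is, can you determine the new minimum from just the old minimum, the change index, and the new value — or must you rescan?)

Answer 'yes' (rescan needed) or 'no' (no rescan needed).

Answer: no

Derivation:
Old min = 6 at index 1
Change at index 5: 24 -> 46
Index 5 was NOT the min. New min = min(6, 46). No rescan of other elements needed.
Needs rescan: no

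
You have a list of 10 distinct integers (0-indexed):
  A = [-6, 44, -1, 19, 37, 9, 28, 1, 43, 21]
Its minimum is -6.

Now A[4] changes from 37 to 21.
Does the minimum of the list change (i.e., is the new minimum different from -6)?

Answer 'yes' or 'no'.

Old min = -6
Change: A[4] 37 -> 21
Changed element was NOT the min; min changes only if 21 < -6.
New min = -6; changed? no

Answer: no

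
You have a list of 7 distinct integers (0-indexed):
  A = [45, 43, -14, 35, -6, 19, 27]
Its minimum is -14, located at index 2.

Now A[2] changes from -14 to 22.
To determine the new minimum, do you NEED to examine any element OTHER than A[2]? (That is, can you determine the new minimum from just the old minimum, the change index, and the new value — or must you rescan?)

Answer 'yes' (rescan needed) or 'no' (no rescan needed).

Old min = -14 at index 2
Change at index 2: -14 -> 22
Index 2 WAS the min and new value 22 > old min -14. Must rescan other elements to find the new min.
Needs rescan: yes

Answer: yes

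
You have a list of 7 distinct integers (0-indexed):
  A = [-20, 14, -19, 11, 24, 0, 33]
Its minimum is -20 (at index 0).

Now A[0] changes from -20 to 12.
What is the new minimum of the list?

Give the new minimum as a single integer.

Old min = -20 (at index 0)
Change: A[0] -20 -> 12
Changed element WAS the min. Need to check: is 12 still <= all others?
  Min of remaining elements: -19
  New min = min(12, -19) = -19

Answer: -19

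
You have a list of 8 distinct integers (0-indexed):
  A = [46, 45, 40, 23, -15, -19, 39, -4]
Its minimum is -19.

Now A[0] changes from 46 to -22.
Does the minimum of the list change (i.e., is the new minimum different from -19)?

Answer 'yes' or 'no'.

Old min = -19
Change: A[0] 46 -> -22
Changed element was NOT the min; min changes only if -22 < -19.
New min = -22; changed? yes

Answer: yes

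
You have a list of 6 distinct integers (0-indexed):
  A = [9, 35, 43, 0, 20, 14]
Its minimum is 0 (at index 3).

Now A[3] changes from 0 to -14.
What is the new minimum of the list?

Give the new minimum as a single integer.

Answer: -14

Derivation:
Old min = 0 (at index 3)
Change: A[3] 0 -> -14
Changed element WAS the min. Need to check: is -14 still <= all others?
  Min of remaining elements: 9
  New min = min(-14, 9) = -14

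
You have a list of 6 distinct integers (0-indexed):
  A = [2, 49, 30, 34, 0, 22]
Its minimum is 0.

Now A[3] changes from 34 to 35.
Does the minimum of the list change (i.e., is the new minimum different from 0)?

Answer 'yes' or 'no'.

Answer: no

Derivation:
Old min = 0
Change: A[3] 34 -> 35
Changed element was NOT the min; min changes only if 35 < 0.
New min = 0; changed? no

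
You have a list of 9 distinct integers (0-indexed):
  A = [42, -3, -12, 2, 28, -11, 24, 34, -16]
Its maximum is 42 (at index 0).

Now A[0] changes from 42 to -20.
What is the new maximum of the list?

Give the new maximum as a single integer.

Answer: 34

Derivation:
Old max = 42 (at index 0)
Change: A[0] 42 -> -20
Changed element WAS the max -> may need rescan.
  Max of remaining elements: 34
  New max = max(-20, 34) = 34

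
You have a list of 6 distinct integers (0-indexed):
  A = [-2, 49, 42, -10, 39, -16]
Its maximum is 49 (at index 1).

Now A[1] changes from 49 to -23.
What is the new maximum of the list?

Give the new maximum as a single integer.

Answer: 42

Derivation:
Old max = 49 (at index 1)
Change: A[1] 49 -> -23
Changed element WAS the max -> may need rescan.
  Max of remaining elements: 42
  New max = max(-23, 42) = 42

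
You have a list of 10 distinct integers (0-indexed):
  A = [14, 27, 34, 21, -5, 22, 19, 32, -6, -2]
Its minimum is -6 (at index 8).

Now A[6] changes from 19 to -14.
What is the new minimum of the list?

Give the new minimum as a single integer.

Answer: -14

Derivation:
Old min = -6 (at index 8)
Change: A[6] 19 -> -14
Changed element was NOT the old min.
  New min = min(old_min, new_val) = min(-6, -14) = -14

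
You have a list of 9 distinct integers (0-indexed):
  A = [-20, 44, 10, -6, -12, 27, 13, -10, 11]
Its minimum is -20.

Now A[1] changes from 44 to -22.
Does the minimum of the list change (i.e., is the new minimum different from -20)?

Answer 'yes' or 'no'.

Answer: yes

Derivation:
Old min = -20
Change: A[1] 44 -> -22
Changed element was NOT the min; min changes only if -22 < -20.
New min = -22; changed? yes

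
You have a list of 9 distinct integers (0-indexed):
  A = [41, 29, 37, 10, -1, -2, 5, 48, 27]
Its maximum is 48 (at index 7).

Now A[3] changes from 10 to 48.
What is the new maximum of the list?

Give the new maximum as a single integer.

Old max = 48 (at index 7)
Change: A[3] 10 -> 48
Changed element was NOT the old max.
  New max = max(old_max, new_val) = max(48, 48) = 48

Answer: 48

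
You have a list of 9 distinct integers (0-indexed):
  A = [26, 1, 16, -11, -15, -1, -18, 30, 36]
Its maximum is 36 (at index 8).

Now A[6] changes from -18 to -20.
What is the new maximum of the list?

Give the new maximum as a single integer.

Answer: 36

Derivation:
Old max = 36 (at index 8)
Change: A[6] -18 -> -20
Changed element was NOT the old max.
  New max = max(old_max, new_val) = max(36, -20) = 36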